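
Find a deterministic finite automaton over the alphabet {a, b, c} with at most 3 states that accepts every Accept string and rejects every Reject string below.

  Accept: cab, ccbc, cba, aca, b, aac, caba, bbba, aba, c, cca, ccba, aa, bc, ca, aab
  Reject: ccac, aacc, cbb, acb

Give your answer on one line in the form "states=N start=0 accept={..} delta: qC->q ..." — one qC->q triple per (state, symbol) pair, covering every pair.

states=3 start=0 accept={0,1} delta: 0a->0 0b->0 0c->1 1a->0 1b->2 1c->2 2a->1 2b->2 2c->0

Grow the machine one transition at a time. Run the examples from 0; the earliest place one falls off (shortest prefix, ties alphabetical) gets sent to the lowest-numbered state that keeps every Accept/Reject pair distinguishable — a pair clashes when both reach the same state with identical unread suffix — and to a fresh state only if none does.
a: 0a undefined. 0a->0: ok.
b: 0b undefined. 0b->0: ok.
c: 0c undefined. 0c->0: no, cab/ccac meet in 0. Open state 1: 0c->1.
ca: 1a undefined. 1a->0: ok.
cb: 1b undefined. 1b->0: no, cab/cbb meet in 0. 1b->1: no, aac/cbb meet in 1. Open state 2: 1b->2.
cc: 1c undefined. 1c->0: no, cab/aacc meet in 0. 1c->1: no, aac/ccac meet in 1. 1c->2: ok.
cba: 2a undefined. 2a->0: no, aac/ccac meet in 1. 2a->1: ok.
cbb: 2b undefined. 2b->0: no, cab/cbb meet in 0. 2b->1: no, ccbc/ccac meet in 2. 2b->2: ok.
ccbc: 2c undefined. 2c->0: ok.
All examples now run through 3 states with every (state, symbol) defined. Accept strings end in {0,1}, Reject strings end in {2}; accept={0,1}.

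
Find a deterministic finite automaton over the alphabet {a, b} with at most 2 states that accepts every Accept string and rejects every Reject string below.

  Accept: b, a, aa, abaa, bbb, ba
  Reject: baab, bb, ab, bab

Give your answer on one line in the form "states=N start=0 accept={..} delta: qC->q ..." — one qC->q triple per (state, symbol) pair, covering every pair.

states=2 start=0 accept={1} delta: 0a->1 0b->1 1a->1 1b->0

Fold the examples into a partial DFA from state 0: repeatedly fix the first undefined (state, symbol) met by the shortest-then-alphabetical prefix, trying targets in increasing order and rejecting any under which an Accept and a Reject string meet in one state with the same remainder; add a state when all current targets are rejected. Accepting states are where Accept strings end.
a: 0a undefined. 0a->0: no, b/ab meet in 0 with "b" left. Open state 1: 0a->1.
b: 0b undefined. 0b->0: no, b/bb meet in 0. 0b->1: ok.
aa: 1a undefined. 1a->0: no, b/bab meet in 1. 1a->1: ok.
ab: 1b undefined. 1b->0: ok.
All examples now run through 2 states with every (state, symbol) defined. Accept strings end in {1}, Reject strings end in {0}; accept={1}.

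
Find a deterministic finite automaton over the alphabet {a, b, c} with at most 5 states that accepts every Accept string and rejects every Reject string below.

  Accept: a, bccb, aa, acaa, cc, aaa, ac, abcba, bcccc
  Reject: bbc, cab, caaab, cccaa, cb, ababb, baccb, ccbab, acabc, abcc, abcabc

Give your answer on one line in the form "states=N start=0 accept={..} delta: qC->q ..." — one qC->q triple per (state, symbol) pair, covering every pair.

states=5 start=0 accept={0,1,3} delta: 0a->0 0b->1 0c->1 1a->2 1b->2 1c->3 2a->1 2b->2 2c->2 3a->1 3b->2 3c->4 4a->1 4b->0 4c->0

Fold the examples into a partial DFA from state 0: repeatedly fix the first undefined (state, symbol) met by the shortest-then-alphabetical prefix, trying targets in increasing order and rejecting any under which an Accept and a Reject string meet in one state with the same remainder; add a state when all current targets are rejected. Accepting states are where Accept strings end.
a: 0a undefined. 0a->0: ok.
b: 0b undefined. 0b->0: no, a/ababb meet in 0. Open state 1: 0b->1.
c: 0c undefined. 0c->0: no, a/cccaa meet in 0. 0c->1: ok.
ba: 1a undefined. 1a->0: no, cc/acabc meet in 1 with "c" left. 1a->1: no, bccb/baccb meet in 1 with "ccb" left. Open state 2: 1a->2.
bb: 1b undefined. 1b->0: no, a/cb meet in 0. 1b->1: no, cc/bbc meet in 1 with "c" left. 1b->2: ok.
bc: 1c undefined. 1c->0: no, a/abcabc meet in 0. 1c->1: no, bccb/cb meet in 2. 1c->2: no, cc/cb meet in 2. Open state 3: 1c->3.
bac: 2c undefined. 2c->0: no, a/bbc meet in 0. 2c->1: no, ac/bbc meet in 1. 2c->2: ok.
bcc: 3c undefined. 3c->0: no, a/cccaa meet in 0. 3c->1: no, bccb/bbc meet in 2. 3c->2: no, bccb/cab meet in 2 with "b" left. 3c->3: no, cc/abcc meet in 3. Open state 4: 3c->4.
caa: 2a undefined. 2a->0: no, ac/caaab meet in 1. 2a->1: ok.
cab: 2b undefined. 2b->0: no, a/cab meet in 0. 2b->1: no, acaa/cab meet in 1. 2b->2: ok.
ccb: 3b undefined. 3b->0: no, acaa/ccbab meet in 1. 3b->1: no, abcba/bbc meet in 2. 3b->2: ok.
abca: 3a undefined. 3a->0: no, cc/abcabc meet in 3. 3a->1: ok.
bccb: 4b undefined. 4b->0: ok.
bccc: 4c undefined. 4c->0: ok.
ccca: 4a undefined. 4a->0: no, a/cccaa meet in 0. 4a->1: ok.
All examples now run through 5 states with every (state, symbol) defined. Accept strings end in {0,1,3}, Reject strings end in {2,4}; accept={0,1,3}.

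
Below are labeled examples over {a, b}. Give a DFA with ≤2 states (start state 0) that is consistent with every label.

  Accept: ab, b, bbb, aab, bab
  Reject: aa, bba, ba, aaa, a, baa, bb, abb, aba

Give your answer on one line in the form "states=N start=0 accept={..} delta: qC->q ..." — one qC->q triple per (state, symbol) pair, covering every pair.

State merging on the prefix tree: take the shortest (then alphabetical) example prefix whose next move is undefined and point that move at state 0, else 1, else 2, ...; a target is out if some Accept/Reject pair would then sit in one state with the same input left (inseparable). If every existing state is out, open a new one.
a: 0a undefined. 0a->0: ok.
b: 0b undefined. 0b->0: no, ab/aa meet in 0. Open state 1: 0b->1.
ba: 1a undefined. 1a->0: ok.
bb: 1b undefined. 1b->0: ok.
All examples now run through 2 states with every (state, symbol) defined. Accept strings end in {1}, Reject strings end in {0}; accept={1}.

states=2 start=0 accept={1} delta: 0a->0 0b->1 1a->0 1b->0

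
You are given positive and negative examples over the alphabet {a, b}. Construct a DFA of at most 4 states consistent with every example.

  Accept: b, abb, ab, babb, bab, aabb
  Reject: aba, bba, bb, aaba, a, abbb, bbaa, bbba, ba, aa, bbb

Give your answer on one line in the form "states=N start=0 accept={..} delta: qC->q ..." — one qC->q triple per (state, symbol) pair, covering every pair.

Grow the machine one transition at a time. Run the examples from 0; the earliest place one falls off (shortest prefix, ties alphabetical) gets sent to the lowest-numbered state that keeps every Accept/Reject pair distinguishable — a pair clashes when both reach the same state with identical unread suffix — and to a fresh state only if none does.
a: 0a undefined. 0a->0: no, abb/bb meet in 0 with "bb" left. Open state 1: 0a->1.
b: 0b undefined. 0b->0: no, b/bb meet in 0. 0b->1: no, b/a meet in 1. Open state 2: 0b->2.
aa: 1a undefined. 1a->0: no, aabb/bb meet in 2 with "b" left. 1a->1: ok.
ab: 1b undefined. 1b->0: ok.
ba: 2a undefined. 2a->0: no, ab/ba meet in 0. 2a->1: ok.
bb: 2b undefined. 2b->0: no, b/bbb meet in 2. 2b->1: no, ab/bbb meet in 0. 2b->2: no, b/bb meet in 2. Open state 3: 2b->3.
bba: 3a undefined. 3a->0: no, ab/bba meet in 0. 3a->1: ok.
bbb: 3b undefined. 3b->0: no, ab/bbb meet in 0. 3b->1: ok.
All examples now run through 4 states with every (state, symbol) defined. Accept strings end in {0,2}, Reject strings end in {1,3}; accept={0,2}.

states=4 start=0 accept={0,2} delta: 0a->1 0b->2 1a->1 1b->0 2a->1 2b->3 3a->1 3b->1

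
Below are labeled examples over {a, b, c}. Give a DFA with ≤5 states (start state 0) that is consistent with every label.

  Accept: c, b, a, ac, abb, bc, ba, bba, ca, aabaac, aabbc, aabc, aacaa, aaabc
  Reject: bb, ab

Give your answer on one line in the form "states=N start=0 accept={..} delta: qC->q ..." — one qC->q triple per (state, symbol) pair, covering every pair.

states=3 start=0 accept={0,1} delta: 0a->1 0b->1 0c->0 1a->0 1b->2 1c->0 2a->0 2b->0 2c->0

State merging on the prefix tree: take the shortest (then alphabetical) example prefix whose next move is undefined and point that move at state 0, else 1, else 2, ...; a target is out if some Accept/Reject pair would then sit in one state with the same input left (inseparable). If every existing state is out, open a new one.
a: 0a undefined. 0a->0: no, b/ab meet in 0 with "b" left. Open state 1: 0a->1.
b: 0b undefined. 0b->0: no, b/bb meet in 0. 0b->1: ok.
c: 0c undefined. 0c->0: ok.
aa: 1a undefined. 1a->0: ok.
ab: 1b undefined. 1b->0: no, c/bb meet in 0. 1b->1: no, b/bb meet in 1. Open state 2: 1b->2.
ac: 1c undefined. 1c->0: ok.
abb: 2b undefined. 2b->0: ok.
bba: 2a undefined. 2a->0: ok.
aaabc: 2c undefined. 2c->0: ok.
All examples now run through 3 states with every (state, symbol) defined. Accept strings end in {0,1}, Reject strings end in {2}; accept={0,1}.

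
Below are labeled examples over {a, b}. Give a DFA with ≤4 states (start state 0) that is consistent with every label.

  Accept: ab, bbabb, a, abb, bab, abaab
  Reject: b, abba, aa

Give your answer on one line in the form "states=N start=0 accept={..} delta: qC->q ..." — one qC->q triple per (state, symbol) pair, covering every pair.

State merging on the prefix tree: take the shortest (then alphabetical) example prefix whose next move is undefined and point that move at state 0, else 1, else 2, ...; a target is out if some Accept/Reject pair would then sit in one state with the same input left (inseparable). If every existing state is out, open a new one.
a: 0a undefined. 0a->0: no, ab/b meet in 0 with "b" left. Open state 1: 0a->1.
b: 0b undefined. 0b->0: ok.
aa: 1a undefined. 1a->0: ok.
ab: 1b undefined. 1b->0: no, ab/b meet in 0. 1b->1: ok.
All examples now run through 2 states with every (state, symbol) defined. Accept strings end in {1}, Reject strings end in {0}; accept={1}.

states=2 start=0 accept={1} delta: 0a->1 0b->0 1a->0 1b->1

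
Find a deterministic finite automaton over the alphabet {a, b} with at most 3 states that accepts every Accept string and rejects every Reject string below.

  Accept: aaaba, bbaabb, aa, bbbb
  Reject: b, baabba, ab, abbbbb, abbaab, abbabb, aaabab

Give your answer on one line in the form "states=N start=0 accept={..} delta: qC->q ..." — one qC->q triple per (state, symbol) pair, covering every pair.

Fold the examples into a partial DFA from state 0: repeatedly fix the first undefined (state, symbol) met by the shortest-then-alphabetical prefix, trying targets in increasing order and rejecting any under which an Accept and a Reject string meet in one state with the same remainder; add a state when all current targets are rejected. Accepting states are where Accept strings end.
a: 0a undefined. 0a->0: ok.
b: 0b undefined. 0b->0: no, aaaba/b meet in 0. Open state 1: 0b->1.
ba: 1a undefined. 1a->0: ok.
bb: 1b undefined. 1b->0: no, aaaba/baabba meet in 0. 1b->1: no, aaaba/baabba meet in 0. Open state 2: 1b->2.
bba: 2a undefined. 2a->0: no, aaaba/baabba meet in 0. 2a->1: ok.
bbb: 2b undefined. 2b->0: no, aaaba/abbabb meet in 0. 2b->1: ok.
All examples now run through 3 states with every (state, symbol) defined. Accept strings end in {0,2}, Reject strings end in {1}; accept={0,2}.

states=3 start=0 accept={0,2} delta: 0a->0 0b->1 1a->0 1b->2 2a->1 2b->1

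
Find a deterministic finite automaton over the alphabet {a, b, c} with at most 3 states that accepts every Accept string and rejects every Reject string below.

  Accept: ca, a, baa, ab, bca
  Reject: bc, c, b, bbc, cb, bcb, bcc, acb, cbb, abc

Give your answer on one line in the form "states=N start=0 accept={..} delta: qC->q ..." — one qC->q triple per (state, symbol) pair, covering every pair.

State merging on the prefix tree: take the shortest (then alphabetical) example prefix whose next move is undefined and point that move at state 0, else 1, else 2, ...; a target is out if some Accept/Reject pair would then sit in one state with the same input left (inseparable). If every existing state is out, open a new one.
a: 0a undefined. 0a->0: no, ab/b meet in 0 with "b" left. Open state 1: 0a->1.
b: 0b undefined. 0b->0: ok.
c: 0c undefined. 0c->0: ok.
ab: 1b undefined. 1b->0: no, ab/bc meet in 0. 1b->1: ok.
ac: 1c undefined. 1c->0: ok.
baa: 1a undefined. 1a->0: no, baa/bc meet in 0. 1a->1: ok.
All examples now run through 2 states with every (state, symbol) defined. Accept strings end in {1}, Reject strings end in {0}; accept={1}.

states=2 start=0 accept={1} delta: 0a->1 0b->0 0c->0 1a->1 1b->1 1c->0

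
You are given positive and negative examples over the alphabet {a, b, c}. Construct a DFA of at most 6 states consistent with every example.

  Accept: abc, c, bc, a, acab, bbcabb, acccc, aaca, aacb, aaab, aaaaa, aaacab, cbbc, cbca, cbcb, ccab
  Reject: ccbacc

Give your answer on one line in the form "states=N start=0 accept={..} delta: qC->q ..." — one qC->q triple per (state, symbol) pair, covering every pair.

states=3 start=0 accept={0,1} delta: 0a->0 0b->0 0c->1 1a->0 1b->0 1c->2 2a->0 2b->0 2c->0

Grow the machine one transition at a time. Run the examples from 0; the earliest place one falls off (shortest prefix, ties alphabetical) gets sent to the lowest-numbered state that keeps every Accept/Reject pair distinguishable — a pair clashes when both reach the same state with identical unread suffix — and to a fresh state only if none does.
a: 0a undefined. 0a->0: ok.
b: 0b undefined. 0b->0: ok.
c: 0c undefined. 0c->0: no, abc/ccbacc meet in 0. Open state 1: 0c->1.
cb: 1b undefined. 1b->0: ok.
cc: 1c undefined. 1c->0: no, a/ccbacc meet in 0. 1c->1: no, abc/ccbacc meet in 1. Open state 2: 1c->2.
aca: 1a undefined. 1a->0: ok.
cca: 2a undefined. 2a->0: ok.
ccb: 2b undefined. 2b->0: ok.
accc: 2c undefined. 2c->0: ok.
All examples now run through 3 states with every (state, symbol) defined. Accept strings end in {0,1}, Reject strings end in {2}; accept={0,1}.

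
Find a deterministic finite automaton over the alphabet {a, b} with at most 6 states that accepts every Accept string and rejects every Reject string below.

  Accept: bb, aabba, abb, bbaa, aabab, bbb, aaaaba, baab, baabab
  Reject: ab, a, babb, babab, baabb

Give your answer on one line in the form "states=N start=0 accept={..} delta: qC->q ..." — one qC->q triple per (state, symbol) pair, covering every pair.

State merging on the prefix tree: take the shortest (then alphabetical) example prefix whose next move is undefined and point that move at state 0, else 1, else 2, ...; a target is out if some Accept/Reject pair would then sit in one state with the same input left (inseparable). If every existing state is out, open a new one.
a: 0a undefined. 0a->0: ok.
b: 0b undefined. 0b->0: no, bb/ab meet in 0. Open state 1: 0b->1.
ba: 1a undefined. 1a->0: no, bb/babb meet in 1 with "b" left. 1a->1: no, bbb/babb meet in 1 with "bb" left. Open state 2: 1a->2.
bb: 1b undefined. 1b->0: no, bb/a meet in 0. 1b->1: no, bb/ab meet in 1. 1b->2: ok.
baa: 2a undefined. 2a->0: no, bb/baabb meet in 2. 2a->1: no, aabba/ab meet in 1. 2a->2: no, baabab/babab meet in 2 with "bab" left. Open state 3: 2a->3.
bab: 2b undefined. 2b->0: no, aabab/a meet in 0. 2b->1: no, bb/babb meet in 2. 2b->2: no, bb/babb meet in 2. 2b->3: no, baab/babb meet in 3 with "b" left. Open state 4: 2b->4.
baab: 3b undefined. 3b->0: no, baab/a meet in 0. 3b->1: no, bb/baabb meet in 2. 3b->2: no, aabab/baabb meet in 4. 3b->3: no, aabba/baabb meet in 3. 3b->4: no, baabab/babab meet in 4 with "ab" left. Open state 5: 3b->5.
baba: 4a undefined. 4a->0: ok.
babb: 4b undefined. 4b->0: ok.
bbaa: 3a undefined. 3a->0: no, bbaa/a meet in 0. 3a->1: no, bbaa/ab meet in 1. 3a->2: ok.
baaba: 5a undefined. 5a->0: no, baabab/ab meet in 1. 5a->1: ok.
baabb: 5b undefined. 5b->0: ok.
All examples now run through 6 states with every (state, symbol) defined. Accept strings end in {2,3,4,5}, Reject strings end in {0,1}; accept={2,3,4,5}.

states=6 start=0 accept={2,3,4,5} delta: 0a->0 0b->1 1a->2 1b->2 2a->3 2b->4 3a->2 3b->5 4a->0 4b->0 5a->1 5b->0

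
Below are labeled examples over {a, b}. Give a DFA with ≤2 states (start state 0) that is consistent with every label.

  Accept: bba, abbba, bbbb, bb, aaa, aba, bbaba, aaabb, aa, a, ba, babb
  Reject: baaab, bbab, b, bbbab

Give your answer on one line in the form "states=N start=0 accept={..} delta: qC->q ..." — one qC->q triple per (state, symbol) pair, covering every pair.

Fold the examples into a partial DFA from state 0: repeatedly fix the first undefined (state, symbol) met by the shortest-then-alphabetical prefix, trying targets in increasing order and rejecting any under which an Accept and a Reject string meet in one state with the same remainder; add a state when all current targets are rejected. Accepting states are where Accept strings end.
a: 0a undefined. 0a->0: ok.
b: 0b undefined. 0b->0: no, bba/baaab meet in 0. Open state 1: 0b->1.
ba: 1a undefined. 1a->0: ok.
bb: 1b undefined. 1b->0: ok.
All examples now run through 2 states with every (state, symbol) defined. Accept strings end in {0}, Reject strings end in {1}; accept={0}.

states=2 start=0 accept={0} delta: 0a->0 0b->1 1a->0 1b->0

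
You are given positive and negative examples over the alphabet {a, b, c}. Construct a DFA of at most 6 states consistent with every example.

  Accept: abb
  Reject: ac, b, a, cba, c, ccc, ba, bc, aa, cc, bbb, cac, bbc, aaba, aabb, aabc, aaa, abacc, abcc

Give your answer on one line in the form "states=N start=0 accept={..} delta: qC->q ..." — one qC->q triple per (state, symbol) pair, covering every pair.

Fold the examples into a partial DFA from state 0: repeatedly fix the first undefined (state, symbol) met by the shortest-then-alphabetical prefix, trying targets in increasing order and rejecting any under which an Accept and a Reject string meet in one state with the same remainder; add a state when all current targets are rejected. Accepting states are where Accept strings end.
a: 0a undefined. 0a->0: no, abb/aabb meet in 0 with "bb" left. Open state 1: 0a->1.
b: 0b undefined. 0b->0: ok.
c: 0c undefined. 0c->0: ok.
aa: 1a undefined. 1a->0: ok.
ab: 1b undefined. 1b->0: no, abb/b meet in 0. 1b->1: no, abb/a meet in 1. Open state 2: 1b->2.
ac: 1c undefined. 1c->0: ok.
aba: 2a undefined. 2a->0: ok.
abb: 2b undefined. 2b->0: no, abb/ac meet in 0. 2b->1: no, abb/a meet in 1. 2b->2: ok.
abc: 2c undefined. 2c->0: ok.
All examples now run through 3 states with every (state, symbol) defined. Accept strings end in {2}, Reject strings end in {0,1}; accept={2}.

states=3 start=0 accept={2} delta: 0a->1 0b->0 0c->0 1a->0 1b->2 1c->0 2a->0 2b->2 2c->0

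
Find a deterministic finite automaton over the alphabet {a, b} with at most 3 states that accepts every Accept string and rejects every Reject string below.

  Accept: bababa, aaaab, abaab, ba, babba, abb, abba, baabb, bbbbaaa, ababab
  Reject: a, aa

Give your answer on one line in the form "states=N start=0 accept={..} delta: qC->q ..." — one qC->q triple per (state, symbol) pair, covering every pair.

states=2 start=0 accept={1} delta: 0a->0 0b->1 1a->1 1b->1

Grow the machine one transition at a time. Run the examples from 0; the earliest place one falls off (shortest prefix, ties alphabetical) gets sent to the lowest-numbered state that keeps every Accept/Reject pair distinguishable — a pair clashes when both reach the same state with identical unread suffix — and to a fresh state only if none does.
a: 0a undefined. 0a->0: ok.
b: 0b undefined. 0b->0: no, bababa/a meet in 0. Open state 1: 0b->1.
ba: 1a undefined. 1a->0: no, bababa/a meet in 0. 1a->1: ok.
bb: 1b undefined. 1b->0: no, abaab/a meet in 0. 1b->1: ok.
All examples now run through 2 states with every (state, symbol) defined. Accept strings end in {1}, Reject strings end in {0}; accept={1}.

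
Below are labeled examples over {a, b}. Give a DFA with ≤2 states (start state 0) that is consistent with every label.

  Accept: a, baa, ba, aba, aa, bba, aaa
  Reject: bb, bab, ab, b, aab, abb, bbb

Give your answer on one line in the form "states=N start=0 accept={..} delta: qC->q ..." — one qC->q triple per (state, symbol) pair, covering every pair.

states=2 start=0 accept={0} delta: 0a->0 0b->1 1a->0 1b->1

State merging on the prefix tree: take the shortest (then alphabetical) example prefix whose next move is undefined and point that move at state 0, else 1, else 2, ...; a target is out if some Accept/Reject pair would then sit in one state with the same input left (inseparable). If every existing state is out, open a new one.
a: 0a undefined. 0a->0: ok.
b: 0b undefined. 0b->0: no, a/bb meet in 0. Open state 1: 0b->1.
ba: 1a undefined. 1a->0: ok.
bb: 1b undefined. 1b->0: no, a/bb meet in 0. 1b->1: ok.
All examples now run through 2 states with every (state, symbol) defined. Accept strings end in {0}, Reject strings end in {1}; accept={0}.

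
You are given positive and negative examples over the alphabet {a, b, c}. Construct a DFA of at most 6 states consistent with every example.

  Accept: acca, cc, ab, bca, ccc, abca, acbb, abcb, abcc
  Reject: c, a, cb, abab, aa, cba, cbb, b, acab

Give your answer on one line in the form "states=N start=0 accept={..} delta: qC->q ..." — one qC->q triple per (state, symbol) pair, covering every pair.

Grow the machine one transition at a time. Run the examples from 0; the earliest place one falls off (shortest prefix, ties alphabetical) gets sent to the lowest-numbered state that keeps every Accept/Reject pair distinguishable — a pair clashes when both reach the same state with identical unread suffix — and to a fresh state only if none does.
a: 0a undefined. 0a->0: no, ab/b meet in 0 with "b" left. Open state 1: 0a->1.
b: 0b undefined. 0b->0: ok.
c: 0c undefined. 0c->0: no, cc/c meet in 0. 0c->1: no, ab/cb meet in 1 with "b" left. Open state 2: 0c->2.
aa: 1a undefined. 1a->0: ok.
ab: 1b undefined. 1b->0: no, ab/abab meet in 0. 1b->1: no, ab/a meet in 1. 1b->2: no, ab/c meet in 2. Open state 3: 1b->3.
ac: 1c undefined. 1c->0: no, ab/acab meet in 3. 1c->1: no, acca/aa meet in 0. 1c->2: no, acbb/cbb meet in 2 with "bb" left. 1c->3: ok.
cb: 2b undefined. 2b->0: ok.
cc: 2c undefined. 2c->0: no, cc/cb meet in 0. 2c->1: no, cc/a meet in 1. 2c->2: no, cc/c meet in 2. 2c->3: ok.
aba: 3a undefined. 3a->0: ok.
abc: 3c undefined. 3c->0: no, acca/a meet in 1. 3c->1: no, acca/cb meet in 0. 3c->2: no, ccc/c meet in 2. 3c->3: no, acca/cb meet in 0. Open state 4: 3c->4.
acb: 3b undefined. 3b->0: no, acbb/cb meet in 0. 3b->1: ok.
bca: 2a undefined. 2a->0: no, bca/cb meet in 0. 2a->1: no, bca/a meet in 1. 2a->2: no, bca/c meet in 2. 2a->3: ok.
abca: 4a undefined. 4a->0: no, acca/cb meet in 0. 4a->1: no, acca/a meet in 1. 4a->2: no, acca/c meet in 2. 4a->3: ok.
abcb: 4b undefined. 4b->0: no, abcb/cb meet in 0. 4b->1: no, abcb/a meet in 1. 4b->2: no, abcb/c meet in 2. 4b->3: ok.
abcc: 4c undefined. 4c->0: no, abcc/cb meet in 0. 4c->1: no, abcc/a meet in 1. 4c->2: no, abcc/c meet in 2. 4c->3: ok.
All examples now run through 5 states with every (state, symbol) defined. Accept strings end in {3,4}, Reject strings end in {0,1,2}; accept={3,4}.

states=5 start=0 accept={3,4} delta: 0a->1 0b->0 0c->2 1a->0 1b->3 1c->3 2a->3 2b->0 2c->3 3a->0 3b->1 3c->4 4a->3 4b->3 4c->3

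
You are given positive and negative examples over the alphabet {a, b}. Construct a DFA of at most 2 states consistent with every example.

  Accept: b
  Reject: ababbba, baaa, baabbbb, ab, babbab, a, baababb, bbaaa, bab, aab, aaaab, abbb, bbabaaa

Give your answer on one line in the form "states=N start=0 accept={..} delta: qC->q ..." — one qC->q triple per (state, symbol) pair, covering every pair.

states=2 start=0 accept={0} delta: 0a->1 0b->0 1a->1 1b->1

Grow the machine one transition at a time. Run the examples from 0; the earliest place one falls off (shortest prefix, ties alphabetical) gets sent to the lowest-numbered state that keeps every Accept/Reject pair distinguishable — a pair clashes when both reach the same state with identical unread suffix — and to a fresh state only if none does.
a: 0a undefined. 0a->0: no, b/ab meet in 0 with "b" left. Open state 1: 0a->1.
b: 0b undefined. 0b->0: ok.
aa: 1a undefined. 1a->0: no, b/baabbbb meet in 0. 1a->1: ok.
ab: 1b undefined. 1b->0: no, b/baabbbb meet in 0. 1b->1: ok.
All examples now run through 2 states with every (state, symbol) defined. Accept strings end in {0}, Reject strings end in {1}; accept={0}.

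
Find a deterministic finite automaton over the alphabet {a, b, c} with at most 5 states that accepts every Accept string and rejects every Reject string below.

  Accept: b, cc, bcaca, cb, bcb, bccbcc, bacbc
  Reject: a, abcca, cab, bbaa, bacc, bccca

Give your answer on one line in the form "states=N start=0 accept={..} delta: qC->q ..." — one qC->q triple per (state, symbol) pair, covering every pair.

states=4 start=0 accept={1} delta: 0a->0 0b->1 0c->1 1a->2 1b->1 1c->1 2a->0 2b->0 2c->3 3a->1 3b->0 3c->0

Grow the machine one transition at a time. Run the examples from 0; the earliest place one falls off (shortest prefix, ties alphabetical) gets sent to the lowest-numbered state that keeps every Accept/Reject pair distinguishable — a pair clashes when both reach the same state with identical unread suffix — and to a fresh state only if none does.
a: 0a undefined. 0a->0: ok.
b: 0b undefined. 0b->0: no, b/a meet in 0. Open state 1: 0b->1.
c: 0c undefined. 0c->0: no, b/cab meet in 1. 0c->1: ok.
ba: 1a undefined. 1a->0: no, b/cab meet in 1. 1a->1: no, cb/cab meet in 1 with "b" left. Open state 2: 1a->2.
bb: 1b undefined. 1b->0: no, cb/a meet in 0. 1b->1: ok.
bc: 1c undefined. 1c->0: no, cc/a meet in 0. 1c->1: ok.
bac: 2c undefined. 2c->0: no, b/bacc meet in 1. 2c->1: no, b/bacc meet in 1. 2c->2: no, bcaca/bbaa meet in 2 with "a" left. Open state 3: 2c->3.
cab: 2b undefined. 2b->0: ok.
bacb: 3b undefined. 3b->0: ok.
bacc: 3c undefined. 3c->0: ok.
bbaa: 2a undefined. 2a->0: ok.
bcaca: 3a undefined. 3a->0: no, bcaca/a meet in 0. 3a->1: ok.
All examples now run through 4 states with every (state, symbol) defined. Accept strings end in {1}, Reject strings end in {0,2}; accept={1}.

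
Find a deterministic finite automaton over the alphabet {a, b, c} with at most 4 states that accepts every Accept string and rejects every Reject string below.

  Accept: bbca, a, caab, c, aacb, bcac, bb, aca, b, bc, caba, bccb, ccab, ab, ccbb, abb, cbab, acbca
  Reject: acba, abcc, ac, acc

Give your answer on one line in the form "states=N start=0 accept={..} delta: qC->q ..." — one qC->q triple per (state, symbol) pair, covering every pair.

states=4 start=0 accept={0,1,3} delta: 0a->1 0b->0 0c->1 1a->0 1b->0 1c->2 2a->0 2b->3 2c->2 3a->2 3b->0 3c->0

State merging on the prefix tree: take the shortest (then alphabetical) example prefix whose next move is undefined and point that move at state 0, else 1, else 2, ...; a target is out if some Accept/Reject pair would then sit in one state with the same input left (inseparable). If every existing state is out, open a new one.
a: 0a undefined. 0a->0: no, c/ac meet in 0 with "c" left. Open state 1: 0a->1.
b: 0b undefined. 0b->0: ok.
c: 0c undefined. 0c->0: no, bcac/ac meet in 1 with "c" left. 0c->1: ok.
aa: 1a undefined. 1a->0: ok.
ab: 1b undefined. 1b->0: ok.
ac: 1c undefined. 1c->0: no, bbca/abcc meet in 0. 1c->1: no, a/acba meet in 1. Open state 2: 1c->2.
aca: 2a undefined. 2a->0: ok.
acb: 2b undefined. 2b->0: no, a/acba meet in 1. 2b->1: no, bbca/acba meet in 0. 2b->2: no, bbca/acba meet in 0. Open state 3: 2b->3.
acc: 2c undefined. 2c->0: no, bbca/acc meet in 0. 2c->1: no, a/acc meet in 1. 2c->2: ok.
acba: 3a undefined. 3a->0: no, bbca/acba meet in 0. 3a->1: no, a/acba meet in 1. 3a->2: ok.
acbc: 3c undefined. 3c->0: ok.
ccbb: 3b undefined. 3b->0: ok.
All examples now run through 4 states with every (state, symbol) defined. Accept strings end in {0,1,3}, Reject strings end in {2}; accept={0,1,3}.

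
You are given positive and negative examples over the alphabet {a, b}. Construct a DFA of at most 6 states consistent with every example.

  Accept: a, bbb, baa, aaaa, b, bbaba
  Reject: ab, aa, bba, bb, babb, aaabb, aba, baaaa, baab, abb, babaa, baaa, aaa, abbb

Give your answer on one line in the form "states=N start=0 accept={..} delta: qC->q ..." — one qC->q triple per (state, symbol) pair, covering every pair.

Fold the examples into a partial DFA from state 0: repeatedly fix the first undefined (state, symbol) met by the shortest-then-alphabetical prefix, trying targets in increasing order and rejecting any under which an Accept and a Reject string meet in one state with the same remainder; add a state when all current targets are rejected. Accepting states are where Accept strings end.
a: 0a undefined. 0a->0: no, a/aa meet in 0. Open state 1: 0a->1.
b: 0b undefined. 0b->0: no, a/bba meet in 1. 0b->1: no, bbb/abb meet in 1 with "bb" left. Open state 2: 0b->2.
aa: 1a undefined. 1a->0: no, a/aaa meet in 1. 1a->1: no, a/aa meet in 1. 1a->2: no, b/aa meet in 2. Open state 3: 1a->3.
ab: 1b undefined. 1b->0: no, a/aba meet in 1. 1b->1: no, a/ab meet in 1. 1b->2: no, bbb/abbb meet in 2 with "bb" left. 1b->3: ok.
ba: 2a undefined. 2a->0: no, a/babaa meet in 1. 2a->1: no, baa/ab meet in 3. 2a->2: no, bbb/babb meet in 2 with "bb" left. 2a->3: no, baa/aba meet in 3 with "a" left. Open state 4: 2a->4.
bb: 2b undefined. 2b->0: no, a/bba meet in 1. 2b->1: no, a/bb meet in 1. 2b->2: no, bbb/bb meet in 2. 2b->3: no, bbb/abb meet in 3 with "b" left. 2b->4: no, baa/bba meet in 4 with "a" left. Open state 5: 2b->5.
aaa: 3a undefined. 3a->0: ok.
abb: 3b undefined. 3b->0: no, b/abbb meet in 2. 3b->1: no, a/abb meet in 1. 3b->2: no, b/abb meet in 2. 3b->3: ok.
baa: 4a undefined. 4a->0: no, a/baaa meet in 1. 4a->1: ok.
bab: 4b undefined. 4b->0: no, b/babb meet in 2. 4b->1: ok.
bba: 5a undefined. 5a->0: ok.
bbb: 5b undefined. 5b->0: no, bbb/bba meet in 0. 5b->1: ok.
All examples now run through 6 states with every (state, symbol) defined. Accept strings end in {1,2,4}, Reject strings end in {0,3,5}; accept={1,2,4}.

states=6 start=0 accept={1,2,4} delta: 0a->1 0b->2 1a->3 1b->3 2a->4 2b->5 3a->0 3b->3 4a->1 4b->1 5a->0 5b->1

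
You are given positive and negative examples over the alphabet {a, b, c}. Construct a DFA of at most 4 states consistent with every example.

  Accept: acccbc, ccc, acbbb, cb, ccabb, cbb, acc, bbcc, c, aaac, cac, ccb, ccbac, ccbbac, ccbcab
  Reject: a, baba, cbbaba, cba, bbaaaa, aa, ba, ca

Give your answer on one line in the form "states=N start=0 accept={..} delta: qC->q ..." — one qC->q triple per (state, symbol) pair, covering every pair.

State merging on the prefix tree: take the shortest (then alphabetical) example prefix whose next move is undefined and point that move at state 0, else 1, else 2, ...; a target is out if some Accept/Reject pair would then sit in one state with the same input left (inseparable). If every existing state is out, open a new one.
a: 0a undefined. 0a->0: ok.
b: 0b undefined. 0b->0: ok.
c: 0c undefined. 0c->0: no, acccbc/a meet in 0. Open state 1: 0c->1.
ca: 1a undefined. 1a->0: ok.
cb: 1b undefined. 1b->0: no, acbbb/a meet in 0. 1b->1: ok.
cc: 1c undefined. 1c->0: no, acccbc/a meet in 0. 1c->1: no, ccabb/a meet in 0. Open state 2: 1c->2.
cca: 2a undefined. 2a->0: no, ccabb/a meet in 0. 2a->1: ok.
ccb: 2b undefined. 2b->0: no, ccb/a meet in 0. 2b->1: ok.
ccc: 2c undefined. 2c->0: no, ccc/a meet in 0. 2c->1: ok.
All examples now run through 3 states with every (state, symbol) defined. Accept strings end in {1,2}, Reject strings end in {0}; accept={1,2}.

states=3 start=0 accept={1,2} delta: 0a->0 0b->0 0c->1 1a->0 1b->1 1c->2 2a->1 2b->1 2c->1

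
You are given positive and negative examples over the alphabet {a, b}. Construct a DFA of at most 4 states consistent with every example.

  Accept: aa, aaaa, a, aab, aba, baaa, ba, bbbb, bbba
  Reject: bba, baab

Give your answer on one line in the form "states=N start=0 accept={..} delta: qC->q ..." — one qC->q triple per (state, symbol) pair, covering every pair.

states=3 start=0 accept={0,1} delta: 0a->0 0b->1 1a->1 1b->2 2a->2 2b->0

Fold the examples into a partial DFA from state 0: repeatedly fix the first undefined (state, symbol) met by the shortest-then-alphabetical prefix, trying targets in increasing order and rejecting any under which an Accept and a Reject string meet in one state with the same remainder; add a state when all current targets are rejected. Accepting states are where Accept strings end.
a: 0a undefined. 0a->0: ok.
b: 0b undefined. 0b->0: no, aa/bba meet in 0. Open state 1: 0b->1.
ba: 1a undefined. 1a->0: no, aab/baab meet in 1. 1a->1: ok.
bb: 1b undefined. 1b->0: no, aa/bba meet in 0. 1b->1: no, aab/bba meet in 1. Open state 2: 1b->2.
bba: 2a undefined. 2a->0: no, aa/bba meet in 0. 2a->1: no, aab/bba meet in 1. 2a->2: ok.
bbb: 2b undefined. 2b->0: ok.
All examples now run through 3 states with every (state, symbol) defined. Accept strings end in {0,1}, Reject strings end in {2}; accept={0,1}.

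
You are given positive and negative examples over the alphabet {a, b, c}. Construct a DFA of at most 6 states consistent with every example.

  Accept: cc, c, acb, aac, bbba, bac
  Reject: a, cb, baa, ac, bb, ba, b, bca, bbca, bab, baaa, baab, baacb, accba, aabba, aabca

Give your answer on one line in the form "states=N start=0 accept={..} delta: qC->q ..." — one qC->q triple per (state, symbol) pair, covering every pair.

states=5 start=0 accept={0} delta: 0a->1 0b->1 0c->0 1a->2 1b->2 1c->3 2a->2 2b->4 2c->0 3a->1 3b->0 3c->0 4a->0 4b->0 4c->0

State merging on the prefix tree: take the shortest (then alphabetical) example prefix whose next move is undefined and point that move at state 0, else 1, else 2, ...; a target is out if some Accept/Reject pair would then sit in one state with the same input left (inseparable). If every existing state is out, open a new one.
a: 0a undefined. 0a->0: no, c/ac meet in 0 with "c" left. Open state 1: 0a->1.
b: 0b undefined. 0b->0: no, bbba/a meet in 1. 0b->1: ok.
c: 0c undefined. 0c->0: ok.
aa: 1a undefined. 1a->0: no, cc/ba meet in 0. 1a->1: no, acb/baacb meet in 1 with "cb" left. Open state 2: 1a->2.
ac: 1c undefined. 1c->0: no, cc/ac meet in 0. 1c->1: no, acb/bb meet in 1 with "b" left. 1c->2: no, acb/bab meet in 2 with "b" left. Open state 3: 1c->3.
bb: 1b undefined. 1b->0: no, cc/bb meet in 0. 1b->1: no, bbba/ba meet in 2. 1b->2: ok.
aab: 2b undefined. 2b->0: no, cc/bab meet in 0. 2b->1: no, bbba/bb meet in 2. 2b->2: no, bbba/baa meet in 2 with "a" left. 2b->3: no, bbba/bca meet in 3 with "a" left. Open state 4: 2b->4.
aac: 2c undefined. 2c->0: ok.
acb: 3b undefined. 3b->0: ok.
acc: 3c undefined. 3c->0: ok.
baa: 2a undefined. 2a->0: no, cc/baa meet in 0. 2a->1: no, cc/baacb meet in 0. 2a->2: ok.
bca: 3a undefined. 3a->0: no, cc/bca meet in 0. 3a->1: ok.
aabb: 4b undefined. 4b->0: ok.
aabc: 4c undefined. 4c->0: ok.
bbba: 4a undefined. 4a->0: ok.
All examples now run through 5 states with every (state, symbol) defined. Accept strings end in {0}, Reject strings end in {1,2,3,4}; accept={0}.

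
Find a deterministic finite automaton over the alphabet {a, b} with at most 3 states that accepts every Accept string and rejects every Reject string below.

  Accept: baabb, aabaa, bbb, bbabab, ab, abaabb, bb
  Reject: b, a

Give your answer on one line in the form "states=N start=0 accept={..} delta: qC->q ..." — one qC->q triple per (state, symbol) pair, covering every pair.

Grow the machine one transition at a time. Run the examples from 0; the earliest place one falls off (shortest prefix, ties alphabetical) gets sent to the lowest-numbered state that keeps every Accept/Reject pair distinguishable — a pair clashes when both reach the same state with identical unread suffix — and to a fresh state only if none does.
a: 0a undefined. 0a->0: no, ab/b meet in 0 with "b" left. Open state 1: 0a->1.
b: 0b undefined. 0b->0: no, bbb/b meet in 0. 0b->1: ok.
aa: 1a undefined. 1a->0: no, aabaa/b meet in 1. 1a->1: ok.
ab: 1b undefined. 1b->0: no, baabb/b meet in 1. 1b->1: no, baabb/b meet in 1. Open state 2: 1b->2.
aba: 2a undefined. 2a->0: no, aabaa/b meet in 1. 2a->1: no, aabaa/b meet in 1. 2a->2: ok.
bbb: 2b undefined. 2b->0: no, abaabb/b meet in 1. 2b->1: no, baabb/b meet in 1. 2b->2: ok.
All examples now run through 3 states with every (state, symbol) defined. Accept strings end in {2}, Reject strings end in {1}; accept={2}.

states=3 start=0 accept={2} delta: 0a->1 0b->1 1a->1 1b->2 2a->2 2b->2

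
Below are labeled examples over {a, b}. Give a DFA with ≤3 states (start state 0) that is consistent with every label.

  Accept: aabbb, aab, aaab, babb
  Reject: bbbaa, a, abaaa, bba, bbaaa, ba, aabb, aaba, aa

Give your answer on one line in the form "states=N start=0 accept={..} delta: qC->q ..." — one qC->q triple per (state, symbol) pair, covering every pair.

states=3 start=0 accept={1} delta: 0a->0 0b->1 1a->2 1b->0 2a->0 2b->0

Fold the examples into a partial DFA from state 0: repeatedly fix the first undefined (state, symbol) met by the shortest-then-alphabetical prefix, trying targets in increasing order and rejecting any under which an Accept and a Reject string meet in one state with the same remainder; add a state when all current targets are rejected. Accepting states are where Accept strings end.
a: 0a undefined. 0a->0: ok.
b: 0b undefined. 0b->0: no, aabbb/bbbaa meet in 0. Open state 1: 0b->1.
ba: 1a undefined. 1a->0: no, babb/aabb meet in 1 with "b" left. 1a->1: no, aab/abaaa meet in 1. Open state 2: 1a->2.
bb: 1b undefined. 1b->0: ok.
bab: 2b undefined. 2b->0: ok.
abaa: 2a undefined. 2a->0: ok.
All examples now run through 3 states with every (state, symbol) defined. Accept strings end in {1}, Reject strings end in {0,2}; accept={1}.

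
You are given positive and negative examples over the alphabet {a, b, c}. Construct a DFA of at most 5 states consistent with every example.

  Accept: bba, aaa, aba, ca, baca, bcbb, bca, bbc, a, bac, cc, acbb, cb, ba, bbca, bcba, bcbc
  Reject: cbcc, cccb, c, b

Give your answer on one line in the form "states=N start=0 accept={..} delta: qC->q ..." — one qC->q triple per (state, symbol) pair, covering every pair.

State merging on the prefix tree: take the shortest (then alphabetical) example prefix whose next move is undefined and point that move at state 0, else 1, else 2, ...; a target is out if some Accept/Reject pair would then sit in one state with the same input left (inseparable). If every existing state is out, open a new one.
a: 0a undefined. 0a->0: ok.
b: 0b undefined. 0b->0: no, bba/b meet in 0. Open state 1: 0b->1.
c: 0c undefined. 0c->0: no, aaa/c meet in 0. 0c->1: ok.
ba: 1a undefined. 1a->0: no, bac/c meet in 1. 1a->1: no, aba/c meet in 1. Open state 2: 1a->2.
bb: 1b undefined. 1b->0: no, bbc/c meet in 1. 1b->1: no, acbb/c meet in 1. 1b->2: ok.
bc: 1c undefined. 1c->0: no, aba/cccb meet in 2. 1c->1: no, aba/cccb meet in 2. 1c->2: ok.
bac: 2c undefined. 2c->0: ok.
bba: 2a undefined. 2a->0: ok.
bcb: 2b undefined. 2b->0: no, bcbb/cbcc meet in 1. 2b->1: no, acbb/cbcc meet in 1. 2b->2: ok.
All examples now run through 3 states with every (state, symbol) defined. Accept strings end in {0,2}, Reject strings end in {1}; accept={0,2}.

states=3 start=0 accept={0,2} delta: 0a->0 0b->1 0c->1 1a->2 1b->2 1c->2 2a->0 2b->2 2c->0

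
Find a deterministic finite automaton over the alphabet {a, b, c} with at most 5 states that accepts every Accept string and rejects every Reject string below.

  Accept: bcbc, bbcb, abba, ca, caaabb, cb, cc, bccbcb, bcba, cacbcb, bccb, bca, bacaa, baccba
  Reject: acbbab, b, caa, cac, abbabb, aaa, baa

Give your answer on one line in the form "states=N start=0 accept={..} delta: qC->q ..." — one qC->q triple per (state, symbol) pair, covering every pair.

states=5 start=0 accept={2,3} delta: 0a->0 0b->1 0c->1 1a->2 1b->3 1c->3 2a->0 2b->0 2c->4 3a->2 3b->1 3c->1 4a->1 4b->0 4c->0

Grow the machine one transition at a time. Run the examples from 0; the earliest place one falls off (shortest prefix, ties alphabetical) gets sent to the lowest-numbered state that keeps every Accept/Reject pair distinguishable — a pair clashes when both reach the same state with identical unread suffix — and to a fresh state only if none does.
a: 0a undefined. 0a->0: ok.
b: 0b undefined. 0b->0: no, abba/b meet in 0. Open state 1: 0b->1.
c: 0c undefined. 0c->0: no, ca/caa meet in 0. 0c->1: ok.
ba: 1a undefined. 1a->0: no, ca/caa meet in 0. 1a->1: no, ca/b meet in 1. Open state 2: 1a->2.
bb: 1b undefined. 1b->0: no, bbcb/abbabb meet in 0. 1b->1: no, cb/b meet in 1. 1b->2: no, abba/caa meet in 2 with "a" left. Open state 3: 1b->3.
bc: 1c undefined. 1c->0: no, bcbc/aaa meet in 0. 1c->1: no, cc/b meet in 1. 1c->2: no, bca/caa meet in 2 with "a" left. 1c->3: ok.
baa: 2a undefined. 2a->0: ok.
bac: 2c undefined. 2c->0: no, bacaa/caa meet in 0. 2c->1: no, bacaa/caa meet in 0. 2c->2: no, ca/cac meet in 2. 2c->3: no, caaabb/cac meet in 3. Open state 4: 2c->4.
bbc: 3c undefined. 3c->0: no, bbcb/b meet in 1. 3c->1: ok.
bca: 3a undefined. 3a->0: no, bbcb/abbabb meet in 3. 3a->1: no, abba/b meet in 1. 3a->2: ok.
bcb: 3b undefined. 3b->0: no, bcbc/acbbab meet in 1. 3b->1: ok.
baca: 4a undefined. 4a->0: no, bacaa/caa meet in 0. 4a->1: ok.
bacc: 4c undefined. 4c->0: ok.
cacb: 4b undefined. 4b->0: ok.
abbab: 2b undefined. 2b->0: ok.
All examples now run through 5 states with every (state, symbol) defined. Accept strings end in {2,3}, Reject strings end in {0,1,4}; accept={2,3}.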